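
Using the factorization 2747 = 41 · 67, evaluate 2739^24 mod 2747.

734

Mod 41: 2739 ≡ 33; 33^24 ≡ 37 (mod 41).
Mod 67: 2739 ≡ 59; 59^24 ≡ 64 (mod 67).
Combine by CRT: x ≡ 37 (mod 41), x ≡ 64 (mod 67) ⇒ x ≡ 734 (mod 2747).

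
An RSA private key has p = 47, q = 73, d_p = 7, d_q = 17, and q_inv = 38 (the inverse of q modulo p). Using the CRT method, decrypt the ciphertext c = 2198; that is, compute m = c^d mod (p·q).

m₁ = c^(d_p) mod p: c ≡ 36 (mod 47), and 36^7 mod 47 = 16.
m₂ = c^(d_q) mod q: c ≡ 8 (mod 73), and 8^17 mod 73 = 64.
h = q_inv·(m₁ − m₂) mod p = 38·(16 − 64) mod 47 = 9.
m = m₂ + h·q = 64 + 9·73 = 721.

721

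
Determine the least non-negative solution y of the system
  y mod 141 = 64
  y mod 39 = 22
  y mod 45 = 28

14023

gcd(141, 39) = 3 and 3 | (22 − 64), so the pair is consistent; merging gives y ≡ 1192 (mod 1833), where 1833 = lcm(141, 39).
gcd(1833, 45) = 3 and 3 | (28 − 1192), so the pair is consistent; merging gives y ≡ 14023 (mod 27495), where 27495 = lcm(1833, 45).
The solution is unique modulo lcm(141, 39, 45) = 27495.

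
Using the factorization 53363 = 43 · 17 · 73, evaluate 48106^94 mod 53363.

46137

Mod 43: 48106 ≡ 32; by Fermat, exponent reduces to 94 mod 42 = 10; 32^10 ≡ 41 (mod 43).
Mod 17: 48106 ≡ 13; by Fermat, exponent reduces to 94 mod 16 = 14; 13^14 ≡ 16 (mod 17).
Mod 73: 48106 ≡ 72; by Fermat, exponent reduces to 94 mod 72 = 22; 72^22 ≡ 1 (mod 73).
Combine by CRT: x ≡ 41 (mod 43), x ≡ 16 (mod 17), x ≡ 1 (mod 73) ⇒ x ≡ 46137 (mod 53363).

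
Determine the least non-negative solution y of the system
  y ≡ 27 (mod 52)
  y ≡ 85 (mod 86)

859

gcd(52, 86) = 2 and 2 | (85 − 27), so the pair is consistent; merging gives y ≡ 859 (mod 2236), where 2236 = lcm(52, 86).
The solution is unique modulo lcm(52, 86) = 2236.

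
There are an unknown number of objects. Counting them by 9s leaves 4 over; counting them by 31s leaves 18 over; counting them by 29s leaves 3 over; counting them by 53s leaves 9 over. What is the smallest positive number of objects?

The moduli are pairwise coprime; M = 9·31·29·53 = 428823.
M/9 = 47647; 47647 ≡ 1 (mod 9), inverse 1.
M/31 = 13833; 13833 ≡ 7 (mod 31); 7·9 ≡ 1, so inverse 9.
M/29 = 14787; 14787 ≡ 26 (mod 29); 26·19 ≡ 1, so inverse 19.
M/53 = 8091; 8091 ≡ 35 (mod 53); 35·50 ≡ 1, so inverse 50.
N ≡ 4·47647·1 + 18·13833·9 + 3·14787·19 + 9·8091·50 = 6915343.
6915343 mod 428823 = 54175.

54175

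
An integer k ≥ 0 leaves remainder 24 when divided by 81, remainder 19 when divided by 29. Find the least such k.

From k ≡ 24 (mod 81) write k = 24 + 81t. Substituting into k ≡ 19 (mod 29) gives 81t ≡ 24 (mod 29), and since 23⁻¹ ≡ 24 (mod 29), t ≡ 25. Hence k ≡ 24 + 81·25 = 2049 (mod 2349).

2049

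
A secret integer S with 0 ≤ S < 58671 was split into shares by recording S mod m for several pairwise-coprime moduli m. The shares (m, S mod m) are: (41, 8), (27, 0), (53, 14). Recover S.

33669

The moduli are pairwise coprime; N = 41·27·53 = 58671.
N/41 = 1431; 1431 ≡ 37 (mod 41); 37·10 ≡ 1, so inverse 10.
N/27 = 2173; 2173 ≡ 13 (mod 27); 13·25 ≡ 1, so inverse 25.
N/53 = 1107; 1107 ≡ 47 (mod 53); 47·44 ≡ 1, so inverse 44.
S ≡ 8·1431·10 + 0·2173·25 + 14·1107·44 = 796392.
796392 mod 58671 = 33669.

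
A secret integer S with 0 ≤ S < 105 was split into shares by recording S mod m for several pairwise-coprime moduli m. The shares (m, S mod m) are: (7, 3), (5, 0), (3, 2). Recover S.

Combine the congruences pairwise.
From S ≡ 3 (mod 7) write S = 3 + 7t. Substituting into S ≡ 0 (mod 5) gives 7t ≡ 2 (mod 5), and since 2⁻¹ ≡ 3 (mod 5), t ≡ 1. Hence S ≡ 3 + 7·1 = 10 (mod 35).
From S ≡ 10 (mod 35) write S = 10 + 35t. Substituting into S ≡ 2 (mod 3) gives 35t ≡ 1 (mod 3), and since 2⁻¹ ≡ 2 (mod 3), t ≡ 2. Hence S ≡ 10 + 35·2 = 80 (mod 105).

80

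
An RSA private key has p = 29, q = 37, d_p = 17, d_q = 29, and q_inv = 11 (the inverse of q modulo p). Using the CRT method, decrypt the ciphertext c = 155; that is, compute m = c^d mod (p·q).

m₁ = c^(d_p) mod p: c ≡ 10 (mod 29), and 10^17 mod 29 = 15.
m₂ = c^(d_q) mod q: c ≡ 7 (mod 37), and 7^29 mod 37 = 12.
h = q_inv·(m₁ − m₂) mod p = 11·(15 − 12) mod 29 = 4.
m = m₂ + h·q = 12 + 4·37 = 160.

160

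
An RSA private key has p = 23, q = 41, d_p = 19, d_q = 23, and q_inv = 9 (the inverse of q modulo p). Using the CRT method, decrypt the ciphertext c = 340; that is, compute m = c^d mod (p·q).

m₁ = c^(d_p) mod p: c ≡ 18 (mod 23), and 18^19 mod 23 = 16.
m₂ = c^(d_q) mod q: c ≡ 12 (mod 41), and 12^23 mod 41 = 35.
h = q_inv·(m₁ − m₂) mod p = 9·(16 − 35) mod 23 = 13.
m = m₂ + h·q = 35 + 13·41 = 568.

568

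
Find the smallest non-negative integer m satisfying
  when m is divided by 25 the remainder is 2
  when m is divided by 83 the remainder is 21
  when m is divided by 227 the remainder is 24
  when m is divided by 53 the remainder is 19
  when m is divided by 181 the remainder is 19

929619277

From m ≡ 2 (mod 25) write m = 2 + 25t. Substituting into m ≡ 21 (mod 83) gives 25t ≡ 19 (mod 83), and since 25⁻¹ ≡ 10 (mod 83), t ≡ 24. Hence m ≡ 2 + 25·24 = 602 (mod 2075).
From m ≡ 602 (mod 2075) write m = 602 + 2075t. Substituting into m ≡ 24 (mod 227) gives 2075t ≡ 103 (mod 227), and since 32⁻¹ ≡ 149 (mod 227), t ≡ 138. Hence m ≡ 602 + 2075·138 = 286952 (mod 471025).
From m ≡ 286952 (mod 471025) write m = 286952 + 471025t. Substituting into m ≡ 19 (mod 53) gives 471025t ≡ 9 (mod 53), and since 14⁻¹ ≡ 19 (mod 53), t ≡ 12. Hence m ≡ 286952 + 471025·12 = 5939252 (mod 24964325).
From m ≡ 5939252 (mod 24964325) write m = 5939252 + 24964325t. Substituting into m ≡ 19 (mod 181) gives 24964325t ≡ 101 (mod 181), and since 81⁻¹ ≡ 38 (mod 181), t ≡ 37. Hence m ≡ 5939252 + 24964325·37 = 929619277 (mod 4518542825).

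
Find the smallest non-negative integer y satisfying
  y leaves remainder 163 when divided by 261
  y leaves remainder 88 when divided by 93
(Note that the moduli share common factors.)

7993

gcd(261, 93) = 3 and 3 | (88 − 163), so the pair is consistent; merging gives y ≡ 7993 (mod 8091), where 8091 = lcm(261, 93).
The solution is unique modulo lcm(261, 93) = 8091.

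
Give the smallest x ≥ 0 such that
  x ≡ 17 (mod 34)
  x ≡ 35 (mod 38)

gcd(34, 38) = 2 and 2 | (35 − 17), so the pair is consistent; merging gives x ≡ 187 (mod 646), where 646 = lcm(34, 38).
The solution is unique modulo lcm(34, 38) = 646.

187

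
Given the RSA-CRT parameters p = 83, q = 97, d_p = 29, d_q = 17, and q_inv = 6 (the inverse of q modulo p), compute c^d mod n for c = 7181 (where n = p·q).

m₁ = c^(d_p) mod p: c ≡ 43 (mod 83), and 43^29 mod 83 = 14.
m₂ = c^(d_q) mod q: c ≡ 3 (mod 97), and 3^17 mod 97 = 86.
h = q_inv·(m₁ − m₂) mod p = 6·(14 − 86) mod 83 = 66.
m = m₂ + h·q = 86 + 66·97 = 6488.

6488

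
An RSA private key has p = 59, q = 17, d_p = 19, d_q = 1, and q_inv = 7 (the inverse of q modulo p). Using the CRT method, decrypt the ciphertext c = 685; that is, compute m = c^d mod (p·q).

m₁ = c^(d_p) mod p: c ≡ 36 (mod 59), and 36^19 mod 59 = 35.
m₂ = c^(d_q) mod q: c ≡ 5 (mod 17), and 5^1 mod 17 = 5.
h = q_inv·(m₁ − m₂) mod p = 7·(35 − 5) mod 59 = 33.
m = m₂ + h·q = 5 + 33·17 = 566.

566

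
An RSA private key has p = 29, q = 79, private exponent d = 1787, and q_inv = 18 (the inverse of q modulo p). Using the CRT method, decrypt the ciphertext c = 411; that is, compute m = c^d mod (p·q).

d_p = d mod (p−1) = 1787 mod 28 = 23; d_q = d mod (q−1) = 71.
m₁ = c^(d_p) mod p: c ≡ 5 (mod 29), and 5^23 mod 29 = 4.
m₂ = c^(d_q) mod q: c ≡ 16 (mod 79), and 16^71 mod 79 = 73.
h = q_inv·(m₁ − m₂) mod p = 18·(4 − 73) mod 29 = 5.
m = m₂ + h·q = 73 + 5·79 = 468.

468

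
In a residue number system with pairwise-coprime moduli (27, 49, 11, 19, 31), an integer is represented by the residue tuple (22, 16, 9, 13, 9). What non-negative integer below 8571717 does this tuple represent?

2797573

The moduli are pairwise coprime; N = 27·49·11·19·31 = 8571717.
N/27 = 317471; 317471 ≡ 5 (mod 27); 5·11 ≡ 1, so inverse 11.
N/49 = 174933; 174933 ≡ 3 (mod 49); 3·33 ≡ 1, so inverse 33.
N/11 = 779247; 779247 ≡ 7 (mod 11); 7·8 ≡ 1, so inverse 8.
N/19 = 451143; 451143 ≡ 7 (mod 19); 7·11 ≡ 1, so inverse 11.
N/31 = 276507; 276507 ≡ 18 (mod 31); 18·19 ≡ 1, so inverse 19.
x ≡ 22·317471·11 + 16·174933·33 + 9·779247·8 + 13·451143·11 + 9·276507·19 = 337094536.
337094536 mod 8571717 = 2797573.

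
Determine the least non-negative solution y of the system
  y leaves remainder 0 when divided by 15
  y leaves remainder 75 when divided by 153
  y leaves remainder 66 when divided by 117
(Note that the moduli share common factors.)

8490

gcd(15, 153) = 3 and 3 | (75 − 0), so the pair is consistent; merging gives y ≡ 75 (mod 765), where 765 = lcm(15, 153).
gcd(765, 117) = 9 and 9 | (66 − 75), so the pair is consistent; merging gives y ≡ 8490 (mod 9945), where 9945 = lcm(765, 117).
The solution is unique modulo lcm(15, 153, 117) = 9945.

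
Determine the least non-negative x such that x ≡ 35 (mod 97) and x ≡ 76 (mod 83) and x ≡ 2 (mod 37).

39999

The moduli are pairwise coprime; N = 97·83·37 = 297887.
N/97 = 3071; 3071 ≡ 64 (mod 97); 64·47 ≡ 1, so inverse 47.
N/83 = 3589; 3589 ≡ 20 (mod 83); 20·54 ≡ 1, so inverse 54.
N/37 = 8051; 8051 ≡ 22 (mod 37); 22·32 ≡ 1, so inverse 32.
x ≡ 35·3071·47 + 76·3589·54 + 2·8051·32 = 20296315.
20296315 mod 297887 = 39999.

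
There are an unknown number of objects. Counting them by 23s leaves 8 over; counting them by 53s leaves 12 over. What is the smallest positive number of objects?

330

From N ≡ 8 (mod 23) write N = 8 + 23t. Substituting into N ≡ 12 (mod 53) gives 23t ≡ 4 (mod 53), and since 23⁻¹ ≡ 30 (mod 53), t ≡ 14. Hence N ≡ 8 + 23·14 = 330 (mod 1219).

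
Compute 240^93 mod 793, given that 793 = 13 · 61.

668

Mod 13: 240 ≡ 6; by Fermat, exponent reduces to 93 mod 12 = 9; 6^9 ≡ 5 (mod 13).
Mod 61: 240 ≡ 57; by Fermat, exponent reduces to 93 mod 60 = 33; 57^33 ≡ 58 (mod 61).
Combine by CRT: x ≡ 5 (mod 13), x ≡ 58 (mod 61) ⇒ x ≡ 668 (mod 793).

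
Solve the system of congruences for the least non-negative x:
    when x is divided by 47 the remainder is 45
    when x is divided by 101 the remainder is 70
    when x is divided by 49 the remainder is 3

88546

From x ≡ 45 (mod 47) write x = 45 + 47t. Substituting into x ≡ 70 (mod 101) gives 47t ≡ 25 (mod 101), and since 47⁻¹ ≡ 43 (mod 101), t ≡ 65. Hence x ≡ 45 + 47·65 = 3100 (mod 4747).
From x ≡ 3100 (mod 4747) write x = 3100 + 4747t. Substituting into x ≡ 3 (mod 49) gives 4747t ≡ 39 (mod 49), and since 43⁻¹ ≡ 8 (mod 49), t ≡ 18. Hence x ≡ 3100 + 4747·18 = 88546 (mod 232603).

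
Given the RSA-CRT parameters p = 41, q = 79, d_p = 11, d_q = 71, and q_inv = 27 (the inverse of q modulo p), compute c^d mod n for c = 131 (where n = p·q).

m₁ = c^(d_p) mod p: c ≡ 8 (mod 41), and 8^11 mod 41 = 33.
m₂ = c^(d_q) mod q: c ≡ 52 (mod 79), and 52^71 mod 79 = 65.
h = q_inv·(m₁ − m₂) mod p = 27·(33 − 65) mod 41 = 38.
m = m₂ + h·q = 65 + 38·79 = 3067.

3067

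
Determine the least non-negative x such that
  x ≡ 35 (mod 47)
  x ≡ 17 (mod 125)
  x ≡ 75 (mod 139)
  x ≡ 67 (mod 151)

52521642

The moduli are pairwise coprime; N = 47·125·139·151 = 123310375.
N/47 = 2623625; 2623625 ≡ 38 (mod 47); 38·26 ≡ 1, so inverse 26.
N/125 = 986483; 986483 ≡ 108 (mod 125); 108·22 ≡ 1, so inverse 22.
N/139 = 887125; 887125 ≡ 27 (mod 139); 27·103 ≡ 1, so inverse 103.
N/151 = 816625; 816625 ≡ 17 (mod 151); 17·80 ≡ 1, so inverse 80.
x ≡ 35·2623625·26 + 17·986483·22 + 75·887125·103 + 67·816625·80 = 13986594017.
13986594017 mod 123310375 = 52521642.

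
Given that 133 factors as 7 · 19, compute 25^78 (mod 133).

106

Mod 7: 25 ≡ 4; since 6 | 78, by Fermat 4^78 ≡ 1 (mod 7).
Mod 19: 25 ≡ 6; by Fermat, exponent reduces to 78 mod 18 = 6; 6^6 ≡ 11 (mod 19).
Combine by CRT: x ≡ 1 (mod 7), x ≡ 11 (mod 19) ⇒ x ≡ 106 (mod 133).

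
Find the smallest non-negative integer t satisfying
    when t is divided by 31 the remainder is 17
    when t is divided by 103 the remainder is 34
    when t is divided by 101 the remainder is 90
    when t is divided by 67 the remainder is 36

5152403

The moduli are pairwise coprime; N = 31·103·101·67 = 21607031.
N/31 = 697001; 697001 ≡ 28 (mod 31); 28·10 ≡ 1, so inverse 10.
N/103 = 209777; 209777 ≡ 69 (mod 103); 69·3 ≡ 1, so inverse 3.
N/101 = 213931; 213931 ≡ 13 (mod 101); 13·70 ≡ 1, so inverse 70.
N/67 = 322493; 322493 ≡ 22 (mod 67); 22·64 ≡ 1, so inverse 64.
t ≡ 17·697001·10 + 34·209777·3 + 90·213931·70 + 36·322493·64 = 2230676596.
2230676596 mod 21607031 = 5152403.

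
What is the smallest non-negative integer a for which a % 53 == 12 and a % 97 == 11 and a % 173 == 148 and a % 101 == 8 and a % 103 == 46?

The moduli are pairwise coprime; N = 53·97·173·101·103 = 9252355379.
N/53 = 174572743; 174572743 ≡ 18 (mod 53); 18·3 ≡ 1, so inverse 3.
N/97 = 95385107; 95385107 ≡ 60 (mod 97); 60·76 ≡ 1, so inverse 76.
N/173 = 53481823; 53481823 ≡ 84 (mod 173); 84·138 ≡ 1, so inverse 138.
N/101 = 91607479; 91607479 ≡ 75 (mod 101); 75·66 ≡ 1, so inverse 66.
N/103 = 89828693; 89828693 ≡ 24 (mod 103); 24·73 ≡ 1, so inverse 73.
a ≡ 12·174572743·3 + 11·95385107·76 + 148·53481823·138 + 8·91607479·66 + 46·89828693·73 = 1528352821158.
1528352821158 mod 9252355379 = 1714183623.

1714183623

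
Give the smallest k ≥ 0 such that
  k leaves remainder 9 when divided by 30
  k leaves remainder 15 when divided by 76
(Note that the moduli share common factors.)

699

Combine the congruences pairwise.
gcd(30, 76) = 2 and 2 | (15 − 9), so the pair is consistent; merging gives k ≡ 699 (mod 1140), where 1140 = lcm(30, 76).
The solution is unique modulo lcm(30, 76) = 1140.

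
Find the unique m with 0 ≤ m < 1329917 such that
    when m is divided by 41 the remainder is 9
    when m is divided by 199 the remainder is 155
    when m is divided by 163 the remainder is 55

The moduli are pairwise coprime; N = 41·199·163 = 1329917.
N/41 = 32437; 32437 ≡ 6 (mod 41); 6·7 ≡ 1, so inverse 7.
N/199 = 6683; 6683 ≡ 116 (mod 199); 116·187 ≡ 1, so inverse 187.
N/163 = 8159; 8159 ≡ 9 (mod 163); 9·145 ≡ 1, so inverse 145.
m ≡ 9·32437·7 + 155·6683·187 + 55·8159·145 = 260818311.
260818311 mod 1329917 = 154579.

154579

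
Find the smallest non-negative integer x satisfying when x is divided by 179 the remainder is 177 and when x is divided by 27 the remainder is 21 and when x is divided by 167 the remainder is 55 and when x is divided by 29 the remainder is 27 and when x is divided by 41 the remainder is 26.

The moduli are pairwise coprime; N = 179·27·167·29·41 = 959654979.
N/179 = 5361201; 5361201 ≡ 151 (mod 179); 151·147 ≡ 1, so inverse 147.
N/27 = 35542777; 35542777 ≡ 4 (mod 27); 4·7 ≡ 1, so inverse 7.
N/167 = 5746437; 5746437 ≡ 134 (mod 167); 134·86 ≡ 1, so inverse 86.
N/29 = 33091551; 33091551 ≡ 28 (mod 29); 28·28 ≡ 1, so inverse 28.
N/41 = 23406219; 23406219 ≡ 16 (mod 41); 16·18 ≡ 1, so inverse 18.
x ≡ 177·5361201·147 + 21·35542777·7 + 55·5746437·86 + 27·33091551·28 + 26·23406219·18 = 207869847096.
207869847096 mod 959654979 = 584371632.

584371632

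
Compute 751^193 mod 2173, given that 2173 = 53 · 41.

1342

Mod 53: 751 ≡ 9; by Fermat, exponent reduces to 193 mod 52 = 37; 9^37 ≡ 17 (mod 53).
Mod 41: 751 ≡ 13; by Fermat, exponent reduces to 193 mod 40 = 33; 13^33 ≡ 30 (mod 41).
Combine by CRT: x ≡ 17 (mod 53), x ≡ 30 (mod 41) ⇒ x ≡ 1342 (mod 2173).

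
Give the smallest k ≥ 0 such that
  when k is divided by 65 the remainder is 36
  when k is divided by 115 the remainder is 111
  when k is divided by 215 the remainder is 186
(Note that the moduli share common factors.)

11151

gcd(65, 115) = 5 and 5 | (111 − 36), so the pair is consistent; merging gives k ≡ 686 (mod 1495), where 1495 = lcm(65, 115).
gcd(1495, 215) = 5 and 5 | (186 − 686), so the pair is consistent; merging gives k ≡ 11151 (mod 64285), where 64285 = lcm(1495, 215).
The solution is unique modulo lcm(65, 115, 215) = 64285.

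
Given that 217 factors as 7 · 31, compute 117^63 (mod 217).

Mod 7: 117 ≡ 5; by Fermat, exponent reduces to 63 mod 6 = 3; 5^3 ≡ 6 (mod 7).
Mod 31: 117 ≡ 24; by Fermat, exponent reduces to 63 mod 30 = 3; 24^3 ≡ 29 (mod 31).
Combine by CRT: x ≡ 6 (mod 7), x ≡ 29 (mod 31) ⇒ x ≡ 153 (mod 217).

153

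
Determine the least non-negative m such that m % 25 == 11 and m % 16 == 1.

161

From m ≡ 11 (mod 25) write m = 11 + 25t. Substituting into m ≡ 1 (mod 16) gives 25t ≡ 6 (mod 16), and since 9⁻¹ ≡ 9 (mod 16), t ≡ 6. Hence m ≡ 11 + 25·6 = 161 (mod 400).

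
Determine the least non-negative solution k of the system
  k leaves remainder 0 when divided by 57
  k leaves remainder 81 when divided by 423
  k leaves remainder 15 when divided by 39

gcd(57, 423) = 3 and 3 | (81 − 0), so the pair is consistent; merging gives k ≡ 7695 (mod 8037), where 8037 = lcm(57, 423).
gcd(8037, 39) = 3 and 3 | (15 − 7695), so the pair is consistent; merging gives k ≡ 15732 (mod 104481), where 104481 = lcm(8037, 39).
The solution is unique modulo lcm(57, 423, 39) = 104481.

15732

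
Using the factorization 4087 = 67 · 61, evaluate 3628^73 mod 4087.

1188

Mod 67: 3628 ≡ 10; by Fermat, exponent reduces to 73 mod 66 = 7; 10^7 ≡ 49 (mod 67).
Mod 61: 3628 ≡ 29; by Fermat, exponent reduces to 73 mod 60 = 13; 29^13 ≡ 29 (mod 61).
Combine by CRT: x ≡ 49 (mod 67), x ≡ 29 (mod 61) ⇒ x ≡ 1188 (mod 4087).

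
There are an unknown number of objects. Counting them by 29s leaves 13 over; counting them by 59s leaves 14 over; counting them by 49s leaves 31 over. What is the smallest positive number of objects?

51285

The moduli are pairwise coprime; M = 29·59·49 = 83839.
M/29 = 2891; 2891 ≡ 20 (mod 29); 20·16 ≡ 1, so inverse 16.
M/59 = 1421; 1421 ≡ 5 (mod 59); 5·12 ≡ 1, so inverse 12.
M/49 = 1711; 1711 ≡ 45 (mod 49); 45·12 ≡ 1, so inverse 12.
N ≡ 13·2891·16 + 14·1421·12 + 31·1711·12 = 1476548.
1476548 mod 83839 = 51285.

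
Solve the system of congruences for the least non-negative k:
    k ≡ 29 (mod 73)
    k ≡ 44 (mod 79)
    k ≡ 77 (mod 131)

694770

The moduli are pairwise coprime; N = 73·79·131 = 755477.
N/73 = 10349; 10349 ≡ 56 (mod 73); 56·30 ≡ 1, so inverse 30.
N/79 = 9563; 9563 ≡ 4 (mod 79); 4·20 ≡ 1, so inverse 20.
N/131 = 5767; 5767 ≡ 3 (mod 131); 3·44 ≡ 1, so inverse 44.
k ≡ 29·10349·30 + 44·9563·20 + 77·5767·44 = 36957666.
36957666 mod 755477 = 694770.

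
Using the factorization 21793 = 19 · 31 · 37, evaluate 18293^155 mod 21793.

9047

Mod 19: 18293 ≡ 15; by Fermat, exponent reduces to 155 mod 18 = 11; 15^11 ≡ 3 (mod 19).
Mod 31: 18293 ≡ 3; by Fermat, exponent reduces to 155 mod 30 = 5; 3^5 ≡ 26 (mod 31).
Mod 37: 18293 ≡ 15; by Fermat, exponent reduces to 155 mod 36 = 11; 15^11 ≡ 19 (mod 37).
Combine by CRT: x ≡ 3 (mod 19), x ≡ 26 (mod 31), x ≡ 19 (mod 37) ⇒ x ≡ 9047 (mod 21793).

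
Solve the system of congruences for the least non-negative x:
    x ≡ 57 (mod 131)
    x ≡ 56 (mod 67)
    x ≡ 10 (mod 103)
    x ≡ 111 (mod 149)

The moduli are pairwise coprime; N = 131·67·103·149 = 134700619.
N/131 = 1028249; 1028249 ≡ 30 (mod 131); 30·83 ≡ 1, so inverse 83.
N/67 = 2010457; 2010457 ≡ 55 (mod 67); 55·39 ≡ 1, so inverse 39.
N/103 = 1307773; 1307773 ≡ 85 (mod 103); 85·40 ≡ 1, so inverse 40.
N/149 = 904031; 904031 ≡ 48 (mod 149); 48·59 ≡ 1, so inverse 59.
x ≡ 57·1028249·83 + 56·2010457·39 + 10·1307773·40 + 111·904031·59 = 15699092326.
15699092326 mod 134700619 = 73820522.

73820522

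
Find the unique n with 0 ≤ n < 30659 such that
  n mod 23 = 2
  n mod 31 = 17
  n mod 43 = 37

2187

From n ≡ 2 (mod 23) write n = 2 + 23t. Substituting into n ≡ 17 (mod 31) gives 23t ≡ 15 (mod 31), and since 23⁻¹ ≡ 27 (mod 31), t ≡ 2. Hence n ≡ 2 + 23·2 = 48 (mod 713).
From n ≡ 48 (mod 713) write n = 48 + 713t. Substituting into n ≡ 37 (mod 43) gives 713t ≡ 32 (mod 43), and since 25⁻¹ ≡ 31 (mod 43), t ≡ 3. Hence n ≡ 48 + 713·3 = 2187 (mod 30659).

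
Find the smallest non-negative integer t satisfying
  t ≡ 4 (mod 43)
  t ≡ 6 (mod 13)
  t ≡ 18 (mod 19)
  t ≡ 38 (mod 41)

The moduli are pairwise coprime; N = 43·13·19·41 = 435461.
N/43 = 10127; 10127 ≡ 22 (mod 43); 22·2 ≡ 1, so inverse 2.
N/13 = 33497; 33497 ≡ 9 (mod 13); 9·3 ≡ 1, so inverse 3.
N/19 = 22919; 22919 ≡ 5 (mod 19); 5·4 ≡ 1, so inverse 4.
N/41 = 10621; 10621 ≡ 2 (mod 41); 2·21 ≡ 1, so inverse 21.
t ≡ 4·10127·2 + 6·33497·3 + 18·22919·4 + 38·10621·21 = 10809688.
10809688 mod 435461 = 358624.

358624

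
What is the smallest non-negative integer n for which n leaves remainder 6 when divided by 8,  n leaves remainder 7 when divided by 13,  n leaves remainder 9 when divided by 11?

878

From n ≡ 6 (mod 8) write n = 6 + 8t. Substituting into n ≡ 7 (mod 13) gives 8t ≡ 1 (mod 13), and since 8⁻¹ ≡ 5 (mod 13), t ≡ 5. Hence n ≡ 6 + 8·5 = 46 (mod 104).
From n ≡ 46 (mod 104) write n = 46 + 104t. Substituting into n ≡ 9 (mod 11) gives 104t ≡ 7 (mod 11), and since 5⁻¹ ≡ 9 (mod 11), t ≡ 8. Hence n ≡ 46 + 104·8 = 878 (mod 1144).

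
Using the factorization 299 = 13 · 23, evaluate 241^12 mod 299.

196

Mod 13: 241 ≡ 7; since 12 | 12, by Fermat 7^12 ≡ 1 (mod 13).
Mod 23: 241 ≡ 11; 11^12 ≡ 12 (mod 23).
Combine by CRT: x ≡ 1 (mod 13), x ≡ 12 (mod 23) ⇒ x ≡ 196 (mod 299).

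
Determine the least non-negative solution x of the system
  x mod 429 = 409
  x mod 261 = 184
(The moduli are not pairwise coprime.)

Combine the congruences pairwise.
gcd(429, 261) = 3 and 3 | (184 − 409), so the pair is consistent; merging gives x ≡ 35158 (mod 37323), where 37323 = lcm(429, 261).
The solution is unique modulo lcm(429, 261) = 37323.

35158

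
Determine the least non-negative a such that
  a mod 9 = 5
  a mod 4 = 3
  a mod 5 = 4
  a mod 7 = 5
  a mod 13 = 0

The moduli are pairwise coprime; N = 9·4·5·7·13 = 16380.
N/9 = 1820; 1820 ≡ 2 (mod 9); 2·5 ≡ 1, so inverse 5.
N/4 = 4095; 4095 ≡ 3 (mod 4); 3·3 ≡ 1, so inverse 3.
N/5 = 3276; 3276 ≡ 1 (mod 5), inverse 1.
N/7 = 2340; 2340 ≡ 2 (mod 7); 2·4 ≡ 1, so inverse 4.
N/13 = 1260; 1260 ≡ 12 (mod 13); 12·12 ≡ 1, so inverse 12.
a ≡ 5·1820·5 + 3·4095·3 + 4·3276·1 + 5·2340·4 + 0·1260·12 = 142259.
142259 mod 16380 = 11219.

11219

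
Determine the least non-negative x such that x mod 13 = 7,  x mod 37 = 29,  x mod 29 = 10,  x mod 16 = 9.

10537

The moduli are pairwise coprime; N = 13·37·29·16 = 223184.
N/13 = 17168; 17168 ≡ 8 (mod 13); 8·5 ≡ 1, so inverse 5.
N/37 = 6032; 6032 ≡ 1 (mod 37), inverse 1.
N/29 = 7696; 7696 ≡ 11 (mod 29); 11·8 ≡ 1, so inverse 8.
N/16 = 13949; 13949 ≡ 13 (mod 16); 13·5 ≡ 1, so inverse 5.
x ≡ 7·17168·5 + 29·6032·1 + 10·7696·8 + 9·13949·5 = 2019193.
2019193 mod 223184 = 10537.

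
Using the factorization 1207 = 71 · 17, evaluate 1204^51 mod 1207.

Mod 71: 1204 ≡ 68; 68^51 ≡ 11 (mod 71).
Mod 17: 1204 ≡ 14; by Fermat, exponent reduces to 51 mod 16 = 3; 14^3 ≡ 7 (mod 17).
Combine by CRT: x ≡ 11 (mod 71), x ≡ 7 (mod 17) ⇒ x ≡ 721 (mod 1207).

721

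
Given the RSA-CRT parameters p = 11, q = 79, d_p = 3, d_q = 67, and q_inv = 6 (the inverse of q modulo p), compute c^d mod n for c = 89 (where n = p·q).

m₁ = c^(d_p) mod p: c ≡ 1 (mod 11), and 1^3 mod 11 = 1.
m₂ = c^(d_q) mod q: c ≡ 10 (mod 79), and 10^67 mod 79 = 21.
h = q_inv·(m₁ − m₂) mod p = 6·(1 − 21) mod 11 = 1.
m = m₂ + h·q = 21 + 1·79 = 100.

100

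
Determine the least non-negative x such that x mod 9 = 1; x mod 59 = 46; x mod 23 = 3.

6949

The moduli are pairwise coprime; N = 9·59·23 = 12213.
N/9 = 1357; 1357 ≡ 7 (mod 9); 7·4 ≡ 1, so inverse 4.
N/59 = 207; 207 ≡ 30 (mod 59); 30·2 ≡ 1, so inverse 2.
N/23 = 531; 531 ≡ 2 (mod 23); 2·12 ≡ 1, so inverse 12.
x ≡ 1·1357·4 + 46·207·2 + 3·531·12 = 43588.
43588 mod 12213 = 6949.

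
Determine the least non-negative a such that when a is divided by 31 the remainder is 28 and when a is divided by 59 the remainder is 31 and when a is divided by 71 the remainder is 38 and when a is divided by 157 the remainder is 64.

From a ≡ 28 (mod 31) write a = 28 + 31t. Substituting into a ≡ 31 (mod 59) gives 31t ≡ 3 (mod 59), and since 31⁻¹ ≡ 40 (mod 59), t ≡ 2. Hence a ≡ 28 + 31·2 = 90 (mod 1829).
From a ≡ 90 (mod 1829) write a = 90 + 1829t. Substituting into a ≡ 38 (mod 71) gives 1829t ≡ 19 (mod 71), and since 54⁻¹ ≡ 25 (mod 71), t ≡ 49. Hence a ≡ 90 + 1829·49 = 89711 (mod 129859).
From a ≡ 89711 (mod 129859) write a = 89711 + 129859t. Substituting into a ≡ 64 (mod 157) gives 129859t ≡ 0 (mod 157), and since 20⁻¹ ≡ 55 (mod 157), t ≡ 0. Hence a ≡ 89711 + 129859·0 = 89711 (mod 20387863).

89711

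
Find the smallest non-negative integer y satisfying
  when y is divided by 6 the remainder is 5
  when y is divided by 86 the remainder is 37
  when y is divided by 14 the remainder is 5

gcd(6, 86) = 2 and 2 | (37 − 5), so the pair is consistent; merging gives y ≡ 209 (mod 258), where 258 = lcm(6, 86).
gcd(258, 14) = 2 and 2 | (5 − 209), so the pair is consistent; merging gives y ≡ 467 (mod 1806), where 1806 = lcm(258, 14).
The solution is unique modulo lcm(6, 86, 14) = 1806.

467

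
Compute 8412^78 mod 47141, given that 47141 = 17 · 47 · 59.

Mod 17: 8412 ≡ 14; by Fermat, exponent reduces to 78 mod 16 = 14; 14^14 ≡ 2 (mod 17).
Mod 47: 8412 ≡ 46; by Fermat, exponent reduces to 78 mod 46 = 32; 46^32 ≡ 1 (mod 47).
Mod 59: 8412 ≡ 34; by Fermat, exponent reduces to 78 mod 58 = 20; 34^20 ≡ 20 (mod 59).
Combine by CRT: x ≡ 2 (mod 17), x ≡ 1 (mod 47), x ≡ 20 (mod 59) ⇒ x ≡ 12174 (mod 47141).

12174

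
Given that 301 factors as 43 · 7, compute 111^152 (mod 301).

239

Mod 43: 111 ≡ 25; by Fermat, exponent reduces to 152 mod 42 = 26; 25^26 ≡ 24 (mod 43).
Mod 7: 111 ≡ 6; by Fermat, exponent reduces to 152 mod 6 = 2; 6^2 ≡ 1 (mod 7).
Combine by CRT: x ≡ 24 (mod 43), x ≡ 1 (mod 7) ⇒ x ≡ 239 (mod 301).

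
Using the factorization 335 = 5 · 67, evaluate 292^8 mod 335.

131

Mod 5: 292 ≡ 2; since 4 | 8, by Fermat 2^8 ≡ 1 (mod 5).
Mod 67: 292 ≡ 24; 24^8 ≡ 64 (mod 67).
Combine by CRT: x ≡ 1 (mod 5), x ≡ 64 (mod 67) ⇒ x ≡ 131 (mod 335).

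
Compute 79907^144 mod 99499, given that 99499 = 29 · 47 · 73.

Mod 29: 79907 ≡ 12; by Fermat, exponent reduces to 144 mod 28 = 4; 12^4 ≡ 1 (mod 29).
Mod 47: 79907 ≡ 7; by Fermat, exponent reduces to 144 mod 46 = 6; 7^6 ≡ 8 (mod 47).
Mod 73: 79907 ≡ 45; since 72 | 144, by Fermat 45^144 ≡ 1 (mod 73).
Combine by CRT: x ≡ 1 (mod 29), x ≡ 8 (mod 47), x ≡ 1 (mod 73) ⇒ x ≡ 57160 (mod 99499).

57160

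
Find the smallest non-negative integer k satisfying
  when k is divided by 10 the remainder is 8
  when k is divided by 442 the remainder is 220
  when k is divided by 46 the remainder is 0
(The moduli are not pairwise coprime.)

gcd(10, 442) = 2 and 2 | (220 − 8), so the pair is consistent; merging gives k ≡ 1988 (mod 2210), where 2210 = lcm(10, 442).
gcd(2210, 46) = 2 and 2 | (0 − 1988), so the pair is consistent; merging gives k ≡ 41768 (mod 50830), where 50830 = lcm(2210, 46).
The solution is unique modulo lcm(10, 442, 46) = 50830.

41768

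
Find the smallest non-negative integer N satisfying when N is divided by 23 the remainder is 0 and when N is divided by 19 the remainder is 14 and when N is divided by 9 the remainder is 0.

The moduli are pairwise coprime; M = 23·19·9 = 3933.
M/23 = 171; 171 ≡ 10 (mod 23); 10·7 ≡ 1, so inverse 7.
M/19 = 207; 207 ≡ 17 (mod 19); 17·9 ≡ 1, so inverse 9.
M/9 = 437; 437 ≡ 5 (mod 9); 5·2 ≡ 1, so inverse 2.
N ≡ 0·171·7 + 14·207·9 + 0·437·2 = 26082.
26082 mod 3933 = 2484.

2484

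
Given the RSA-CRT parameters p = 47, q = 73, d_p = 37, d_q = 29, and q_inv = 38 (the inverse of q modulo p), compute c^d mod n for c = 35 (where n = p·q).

m₁ = c^(d_p) mod p: c ≡ 35 (mod 47), and 35^37 mod 47 = 22.
m₂ = c^(d_q) mod q: c ≡ 35 (mod 73), and 35^29 mod 73 = 67.
h = q_inv·(m₁ − m₂) mod p = 38·(22 − 67) mod 47 = 29.
m = m₂ + h·q = 67 + 29·73 = 2184.

2184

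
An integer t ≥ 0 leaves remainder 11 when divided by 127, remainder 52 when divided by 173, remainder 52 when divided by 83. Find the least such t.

1522106

From t ≡ 11 (mod 127) write t = 11 + 127s. Substituting into t ≡ 52 (mod 173) gives 127s ≡ 41 (mod 173), and since 127⁻¹ ≡ 94 (mod 173), s ≡ 48. Hence t ≡ 11 + 127·48 = 6107 (mod 21971).
From t ≡ 6107 (mod 21971) write t = 6107 + 21971s. Substituting into t ≡ 52 (mod 83) gives 21971s ≡ 4 (mod 83), and since 59⁻¹ ≡ 38 (mod 83), s ≡ 69. Hence t ≡ 6107 + 21971·69 = 1522106 (mod 1823593).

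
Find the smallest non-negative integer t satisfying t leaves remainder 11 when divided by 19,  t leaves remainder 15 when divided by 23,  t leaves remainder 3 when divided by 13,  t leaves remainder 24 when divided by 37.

Combine the congruences pairwise.
From t ≡ 11 (mod 19) write t = 11 + 19s. Substituting into t ≡ 15 (mod 23) gives 19s ≡ 4 (mod 23), and since 19⁻¹ ≡ 17 (mod 23), s ≡ 22. Hence t ≡ 11 + 19·22 = 429 (mod 437).
From t ≡ 429 (mod 437) write t = 429 + 437s. Substituting into t ≡ 3 (mod 13) gives 437s ≡ 3 (mod 13), and since 8⁻¹ ≡ 5 (mod 13), s ≡ 2. Hence t ≡ 429 + 437·2 = 1303 (mod 5681).
From t ≡ 1303 (mod 5681) write t = 1303 + 5681s. Substituting into t ≡ 24 (mod 37) gives 5681s ≡ 16 (mod 37), and since 20⁻¹ ≡ 13 (mod 37), s ≡ 23. Hence t ≡ 1303 + 5681·23 = 131966 (mod 210197).

131966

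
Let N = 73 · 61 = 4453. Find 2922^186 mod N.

Mod 73: 2922 ≡ 2; by Fermat, exponent reduces to 186 mod 72 = 42; 2^42 ≡ 64 (mod 73).
Mod 61: 2922 ≡ 55; by Fermat, exponent reduces to 186 mod 60 = 6; 55^6 ≡ 52 (mod 61).
Combine by CRT: x ≡ 64 (mod 73), x ≡ 52 (mod 61) ⇒ x ≡ 4444 (mod 4453).

4444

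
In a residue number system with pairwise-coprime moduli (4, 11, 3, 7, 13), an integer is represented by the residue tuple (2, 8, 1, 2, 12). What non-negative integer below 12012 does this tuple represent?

The moduli are pairwise coprime; N = 4·11·3·7·13 = 12012.
N/4 = 3003; 3003 ≡ 3 (mod 4); 3·3 ≡ 1, so inverse 3.
N/11 = 1092; 1092 ≡ 3 (mod 11); 3·4 ≡ 1, so inverse 4.
N/3 = 4004; 4004 ≡ 2 (mod 3); 2·2 ≡ 1, so inverse 2.
N/7 = 1716; 1716 ≡ 1 (mod 7), inverse 1.
N/13 = 924; 924 ≡ 1 (mod 13), inverse 1.
x ≡ 2·3003·3 + 8·1092·4 + 1·4004·2 + 2·1716·1 + 12·924·1 = 75490.
75490 mod 12012 = 3418.

3418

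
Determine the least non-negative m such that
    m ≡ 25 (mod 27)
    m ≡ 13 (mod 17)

From m ≡ 25 (mod 27) write m = 25 + 27t. Substituting into m ≡ 13 (mod 17) gives 27t ≡ 5 (mod 17), and since 10⁻¹ ≡ 12 (mod 17), t ≡ 9. Hence m ≡ 25 + 27·9 = 268 (mod 459).

268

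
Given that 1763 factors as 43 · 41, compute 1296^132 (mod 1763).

Mod 43: 1296 ≡ 6; by Fermat, exponent reduces to 132 mod 42 = 6; 6^6 ≡ 1 (mod 43).
Mod 41: 1296 ≡ 25; by Fermat, exponent reduces to 132 mod 40 = 12; 25^12 ≡ 10 (mod 41).
Combine by CRT: x ≡ 1 (mod 43), x ≡ 10 (mod 41) ⇒ x ≡ 1076 (mod 1763).

1076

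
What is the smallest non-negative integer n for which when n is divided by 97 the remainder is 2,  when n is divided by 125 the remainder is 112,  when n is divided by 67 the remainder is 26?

The moduli are pairwise coprime; M = 97·125·67 = 812375.
M/97 = 8375; 8375 ≡ 33 (mod 97); 33·50 ≡ 1, so inverse 50.
M/125 = 6499; 6499 ≡ 124 (mod 125); 124·124 ≡ 1, so inverse 124.
M/67 = 12125; 12125 ≡ 65 (mod 67); 65·33 ≡ 1, so inverse 33.
n ≡ 2·8375·50 + 112·6499·124 + 26·12125·33 = 101498862.
101498862 mod 812375 = 764362.

764362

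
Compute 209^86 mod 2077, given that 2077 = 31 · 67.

1496

Mod 31: 209 ≡ 23; by Fermat, exponent reduces to 86 mod 30 = 26; 23^26 ≡ 8 (mod 31).
Mod 67: 209 ≡ 8; by Fermat, exponent reduces to 86 mod 66 = 20; 8^20 ≡ 22 (mod 67).
Combine by CRT: x ≡ 8 (mod 31), x ≡ 22 (mod 67) ⇒ x ≡ 1496 (mod 2077).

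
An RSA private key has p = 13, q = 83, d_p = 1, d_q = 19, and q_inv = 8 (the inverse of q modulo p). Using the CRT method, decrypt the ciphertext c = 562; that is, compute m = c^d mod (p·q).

575

m₁ = c^(d_p) mod p: c ≡ 3 (mod 13), and 3^1 mod 13 = 3.
m₂ = c^(d_q) mod q: c ≡ 64 (mod 83), and 64^19 mod 83 = 77.
h = q_inv·(m₁ − m₂) mod p = 8·(3 − 77) mod 13 = 6.
m = m₂ + h·q = 77 + 6·83 = 575.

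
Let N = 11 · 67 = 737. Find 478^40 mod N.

Mod 11: 478 ≡ 5; since 10 | 40, by Fermat 5^40 ≡ 1 (mod 11).
Mod 67: 478 ≡ 9; 9^40 ≡ 40 (mod 67).
Combine by CRT: x ≡ 1 (mod 11), x ≡ 40 (mod 67) ⇒ x ≡ 375 (mod 737).

375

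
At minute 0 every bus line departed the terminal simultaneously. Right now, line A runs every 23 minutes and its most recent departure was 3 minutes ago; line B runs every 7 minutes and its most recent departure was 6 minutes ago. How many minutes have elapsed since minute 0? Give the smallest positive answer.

From t ≡ 3 (mod 23) write t = 3 + 23s. Substituting into t ≡ 6 (mod 7) gives 23s ≡ 3 (mod 7), and since 2⁻¹ ≡ 4 (mod 7), s ≡ 5. Hence t ≡ 3 + 23·5 = 118 (mod 161).

118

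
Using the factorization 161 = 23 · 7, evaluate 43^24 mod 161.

Mod 23: 43 ≡ 20; by Fermat, exponent reduces to 24 mod 22 = 2; 20^2 ≡ 9 (mod 23).
Mod 7: 43 ≡ 1; since 6 | 24, by Fermat 1^24 ≡ 1 (mod 7).
Combine by CRT: x ≡ 9 (mod 23), x ≡ 1 (mod 7) ⇒ x ≡ 78 (mod 161).

78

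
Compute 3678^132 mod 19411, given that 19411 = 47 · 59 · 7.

Mod 47: 3678 ≡ 12; by Fermat, exponent reduces to 132 mod 46 = 40; 12^40 ≡ 7 (mod 47).
Mod 59: 3678 ≡ 20; by Fermat, exponent reduces to 132 mod 58 = 16; 20^16 ≡ 25 (mod 59).
Mod 7: 3678 ≡ 3; since 6 | 132, by Fermat 3^132 ≡ 1 (mod 7).
Combine by CRT: x ≡ 7 (mod 47), x ≡ 25 (mod 59), x ≡ 1 (mod 7) ⇒ x ≡ 4096 (mod 19411).

4096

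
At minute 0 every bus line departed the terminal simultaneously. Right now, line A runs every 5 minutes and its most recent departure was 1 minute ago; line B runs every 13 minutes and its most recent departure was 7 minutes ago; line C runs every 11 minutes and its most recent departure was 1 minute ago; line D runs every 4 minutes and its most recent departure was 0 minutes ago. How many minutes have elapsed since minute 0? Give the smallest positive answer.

2256

The moduli are pairwise coprime; N = 5·13·11·4 = 2860.
N/5 = 572; 572 ≡ 2 (mod 5); 2·3 ≡ 1, so inverse 3.
N/13 = 220; 220 ≡ 12 (mod 13); 12·12 ≡ 1, so inverse 12.
N/11 = 260; 260 ≡ 7 (mod 11); 7·8 ≡ 1, so inverse 8.
N/4 = 715; 715 ≡ 3 (mod 4); 3·3 ≡ 1, so inverse 3.
t ≡ 1·572·3 + 7·220·12 + 1·260·8 + 0·715·3 = 22276.
22276 mod 2860 = 2256.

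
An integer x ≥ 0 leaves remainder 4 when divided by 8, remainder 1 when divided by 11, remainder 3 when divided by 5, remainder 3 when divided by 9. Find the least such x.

2388

From x ≡ 4 (mod 8) write x = 4 + 8t. Substituting into x ≡ 1 (mod 11) gives 8t ≡ 8 (mod 11), and since 8⁻¹ ≡ 7 (mod 11), t ≡ 1. Hence x ≡ 4 + 8·1 = 12 (mod 88).
From x ≡ 12 (mod 88) write x = 12 + 88t. Substituting into x ≡ 3 (mod 5) gives 88t ≡ 1 (mod 5), and since 3⁻¹ ≡ 2 (mod 5), t ≡ 2. Hence x ≡ 12 + 88·2 = 188 (mod 440).
From x ≡ 188 (mod 440) write x = 188 + 440t. Substituting into x ≡ 3 (mod 9) gives 440t ≡ 4 (mod 9), and since 8⁻¹ ≡ 8 (mod 9), t ≡ 5. Hence x ≡ 188 + 440·5 = 2388 (mod 3960).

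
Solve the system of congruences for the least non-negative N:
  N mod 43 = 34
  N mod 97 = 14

From N ≡ 34 (mod 43) write N = 34 + 43t. Substituting into N ≡ 14 (mod 97) gives 43t ≡ 77 (mod 97), and since 43⁻¹ ≡ 88 (mod 97), t ≡ 83. Hence N ≡ 34 + 43·83 = 3603 (mod 4171).

3603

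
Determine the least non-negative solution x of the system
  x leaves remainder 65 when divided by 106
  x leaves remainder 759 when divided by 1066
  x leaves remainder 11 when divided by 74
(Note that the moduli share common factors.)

gcd(106, 1066) = 2 and 2 | (759 − 65), so the pair is consistent; merging gives x ≡ 9287 (mod 56498), where 56498 = lcm(106, 1066).
gcd(56498, 74) = 2 and 2 | (11 − 9287), so the pair is consistent; merging gives x ≡ 1478235 (mod 2090426), where 2090426 = lcm(56498, 74).
The solution is unique modulo lcm(106, 1066, 74) = 2090426.

1478235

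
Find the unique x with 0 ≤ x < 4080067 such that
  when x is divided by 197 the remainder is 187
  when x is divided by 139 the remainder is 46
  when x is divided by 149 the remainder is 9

Combine the congruences pairwise.
From x ≡ 187 (mod 197) write x = 187 + 197t. Substituting into x ≡ 46 (mod 139) gives 197t ≡ 137 (mod 139), and since 58⁻¹ ≡ 12 (mod 139), t ≡ 115. Hence x ≡ 187 + 197·115 = 22842 (mod 27383).
From x ≡ 22842 (mod 27383) write x = 22842 + 27383t. Substituting into x ≡ 9 (mod 149) gives 27383t ≡ 113 (mod 149), and since 116⁻¹ ≡ 9 (mod 149), t ≡ 123. Hence x ≡ 22842 + 27383·123 = 3390951 (mod 4080067).

3390951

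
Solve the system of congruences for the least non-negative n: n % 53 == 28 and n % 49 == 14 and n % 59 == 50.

79051

From n ≡ 28 (mod 53) write n = 28 + 53t. Substituting into n ≡ 14 (mod 49) gives 53t ≡ 35 (mod 49), and since 4⁻¹ ≡ 37 (mod 49), t ≡ 21. Hence n ≡ 28 + 53·21 = 1141 (mod 2597).
From n ≡ 1141 (mod 2597) write n = 1141 + 2597t. Substituting into n ≡ 50 (mod 59) gives 2597t ≡ 30 (mod 59), and since 1⁻¹ ≡ 1 (mod 59), t ≡ 30. Hence n ≡ 1141 + 2597·30 = 79051 (mod 153223).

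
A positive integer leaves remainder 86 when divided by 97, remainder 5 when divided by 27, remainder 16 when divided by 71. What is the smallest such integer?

The moduli are pairwise coprime; N = 97·27·71 = 185949.
N/97 = 1917; 1917 ≡ 74 (mod 97); 74·59 ≡ 1, so inverse 59.
N/27 = 6887; 6887 ≡ 2 (mod 27); 2·14 ≡ 1, so inverse 14.
N/71 = 2619; 2619 ≡ 63 (mod 71); 63·62 ≡ 1, so inverse 62.
x ≡ 86·1917·59 + 5·6887·14 + 16·2619·62 = 12806996.
12806996 mod 185949 = 162464.

162464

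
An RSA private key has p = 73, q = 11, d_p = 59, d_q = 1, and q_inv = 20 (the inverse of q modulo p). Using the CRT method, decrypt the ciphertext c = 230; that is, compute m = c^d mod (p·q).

351

m₁ = c^(d_p) mod p: c ≡ 11 (mod 73), and 11^59 mod 73 = 59.
m₂ = c^(d_q) mod q: c ≡ 10 (mod 11), and 10^1 mod 11 = 10.
h = q_inv·(m₁ − m₂) mod p = 20·(59 − 10) mod 73 = 31.
m = m₂ + h·q = 10 + 31·11 = 351.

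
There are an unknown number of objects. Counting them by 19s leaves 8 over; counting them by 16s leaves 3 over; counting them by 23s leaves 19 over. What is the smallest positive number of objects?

Combine the congruences pairwise.
From N ≡ 8 (mod 19) write N = 8 + 19t. Substituting into N ≡ 3 (mod 16) gives 19t ≡ 11 (mod 16), and since 3⁻¹ ≡ 11 (mod 16), t ≡ 9. Hence N ≡ 8 + 19·9 = 179 (mod 304).
From N ≡ 179 (mod 304) write N = 179 + 304t. Substituting into N ≡ 19 (mod 23) gives 304t ≡ 1 (mod 23), and since 5⁻¹ ≡ 14 (mod 23), t ≡ 14. Hence N ≡ 179 + 304·14 = 4435 (mod 6992).

4435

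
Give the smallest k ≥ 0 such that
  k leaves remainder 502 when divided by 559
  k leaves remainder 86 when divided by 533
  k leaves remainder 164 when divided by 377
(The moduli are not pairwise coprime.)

564533

Combine the congruences pairwise.
gcd(559, 533) = 13 and 13 | (86 − 502), so the pair is consistent; merging gives k ≡ 14477 (mod 22919), where 22919 = lcm(559, 533).
gcd(22919, 377) = 13 and 13 | (164 − 14477), so the pair is consistent; merging gives k ≡ 564533 (mod 664651), where 664651 = lcm(22919, 377).
The solution is unique modulo lcm(559, 533, 377) = 664651.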